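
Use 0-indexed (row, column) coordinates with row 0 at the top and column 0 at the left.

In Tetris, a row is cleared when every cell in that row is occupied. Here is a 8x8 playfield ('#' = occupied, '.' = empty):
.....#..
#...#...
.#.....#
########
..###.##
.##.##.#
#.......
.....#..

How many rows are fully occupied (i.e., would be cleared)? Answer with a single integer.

Check each row:
  row 0: 7 empty cells -> not full
  row 1: 6 empty cells -> not full
  row 2: 6 empty cells -> not full
  row 3: 0 empty cells -> FULL (clear)
  row 4: 3 empty cells -> not full
  row 5: 3 empty cells -> not full
  row 6: 7 empty cells -> not full
  row 7: 7 empty cells -> not full
Total rows cleared: 1

Answer: 1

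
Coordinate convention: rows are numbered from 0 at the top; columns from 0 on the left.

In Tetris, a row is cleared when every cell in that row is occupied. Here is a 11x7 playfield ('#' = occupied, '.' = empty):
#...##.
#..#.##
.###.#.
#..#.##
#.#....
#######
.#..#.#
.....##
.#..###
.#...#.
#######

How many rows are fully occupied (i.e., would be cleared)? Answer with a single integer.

Check each row:
  row 0: 4 empty cells -> not full
  row 1: 3 empty cells -> not full
  row 2: 3 empty cells -> not full
  row 3: 3 empty cells -> not full
  row 4: 5 empty cells -> not full
  row 5: 0 empty cells -> FULL (clear)
  row 6: 4 empty cells -> not full
  row 7: 5 empty cells -> not full
  row 8: 3 empty cells -> not full
  row 9: 5 empty cells -> not full
  row 10: 0 empty cells -> FULL (clear)
Total rows cleared: 2

Answer: 2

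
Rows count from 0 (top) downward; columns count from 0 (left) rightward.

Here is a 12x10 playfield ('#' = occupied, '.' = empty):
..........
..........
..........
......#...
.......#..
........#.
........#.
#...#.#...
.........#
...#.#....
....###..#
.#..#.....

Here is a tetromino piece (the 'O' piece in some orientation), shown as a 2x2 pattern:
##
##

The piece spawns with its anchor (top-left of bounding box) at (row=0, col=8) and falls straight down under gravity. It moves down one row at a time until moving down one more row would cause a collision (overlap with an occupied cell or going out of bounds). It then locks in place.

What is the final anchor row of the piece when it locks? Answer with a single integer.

Answer: 3

Derivation:
Spawn at (row=0, col=8). Try each row:
  row 0: fits
  row 1: fits
  row 2: fits
  row 3: fits
  row 4: blocked -> lock at row 3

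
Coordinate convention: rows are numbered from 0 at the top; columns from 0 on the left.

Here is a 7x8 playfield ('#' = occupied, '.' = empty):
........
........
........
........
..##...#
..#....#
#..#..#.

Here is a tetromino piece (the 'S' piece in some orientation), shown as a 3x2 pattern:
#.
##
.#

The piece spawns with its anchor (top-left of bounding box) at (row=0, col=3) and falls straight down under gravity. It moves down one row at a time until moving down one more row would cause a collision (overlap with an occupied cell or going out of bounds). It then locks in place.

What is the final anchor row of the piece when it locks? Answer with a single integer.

Spawn at (row=0, col=3). Try each row:
  row 0: fits
  row 1: fits
  row 2: fits
  row 3: blocked -> lock at row 2

Answer: 2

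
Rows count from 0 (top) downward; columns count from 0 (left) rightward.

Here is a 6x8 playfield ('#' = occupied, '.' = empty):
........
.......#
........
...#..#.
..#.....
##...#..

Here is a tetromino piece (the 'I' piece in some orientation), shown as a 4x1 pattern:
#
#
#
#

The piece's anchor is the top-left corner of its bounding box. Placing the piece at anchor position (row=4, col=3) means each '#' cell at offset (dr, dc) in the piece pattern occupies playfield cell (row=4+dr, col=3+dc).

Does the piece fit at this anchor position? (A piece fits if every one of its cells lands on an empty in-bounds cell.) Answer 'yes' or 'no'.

Answer: no

Derivation:
Check each piece cell at anchor (4, 3):
  offset (0,0) -> (4,3): empty -> OK
  offset (1,0) -> (5,3): empty -> OK
  offset (2,0) -> (6,3): out of bounds -> FAIL
  offset (3,0) -> (7,3): out of bounds -> FAIL
All cells valid: no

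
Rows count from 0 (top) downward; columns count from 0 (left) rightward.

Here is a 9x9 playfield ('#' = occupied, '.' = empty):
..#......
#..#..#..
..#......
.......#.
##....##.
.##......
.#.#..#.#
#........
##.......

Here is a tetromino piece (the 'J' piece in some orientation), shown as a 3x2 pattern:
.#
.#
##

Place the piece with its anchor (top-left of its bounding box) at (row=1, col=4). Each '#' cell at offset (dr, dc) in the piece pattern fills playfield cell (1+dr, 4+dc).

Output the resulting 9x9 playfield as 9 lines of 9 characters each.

Answer: ..#......
#..#.##..
..#..#...
....##.#.
##....##.
.##......
.#.#..#.#
#........
##.......

Derivation:
Fill (1+0,4+1) = (1,5)
Fill (1+1,4+1) = (2,5)
Fill (1+2,4+0) = (3,4)
Fill (1+2,4+1) = (3,5)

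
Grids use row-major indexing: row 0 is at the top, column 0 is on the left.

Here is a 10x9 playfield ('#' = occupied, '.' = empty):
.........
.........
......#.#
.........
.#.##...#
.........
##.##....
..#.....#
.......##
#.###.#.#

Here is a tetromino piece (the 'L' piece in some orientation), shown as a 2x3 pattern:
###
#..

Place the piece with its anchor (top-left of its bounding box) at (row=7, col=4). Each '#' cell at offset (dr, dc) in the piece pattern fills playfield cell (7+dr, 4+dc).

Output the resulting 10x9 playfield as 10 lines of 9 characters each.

Fill (7+0,4+0) = (7,4)
Fill (7+0,4+1) = (7,5)
Fill (7+0,4+2) = (7,6)
Fill (7+1,4+0) = (8,4)

Answer: .........
.........
......#.#
.........
.#.##...#
.........
##.##....
..#.###.#
....#..##
#.###.#.#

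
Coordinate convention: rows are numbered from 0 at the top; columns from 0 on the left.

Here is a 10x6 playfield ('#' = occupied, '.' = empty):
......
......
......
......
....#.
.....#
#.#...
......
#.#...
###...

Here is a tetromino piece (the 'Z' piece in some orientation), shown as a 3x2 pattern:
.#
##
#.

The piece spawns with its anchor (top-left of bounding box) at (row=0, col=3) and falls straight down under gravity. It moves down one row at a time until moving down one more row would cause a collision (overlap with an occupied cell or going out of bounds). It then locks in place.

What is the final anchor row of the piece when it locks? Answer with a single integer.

Answer: 2

Derivation:
Spawn at (row=0, col=3). Try each row:
  row 0: fits
  row 1: fits
  row 2: fits
  row 3: blocked -> lock at row 2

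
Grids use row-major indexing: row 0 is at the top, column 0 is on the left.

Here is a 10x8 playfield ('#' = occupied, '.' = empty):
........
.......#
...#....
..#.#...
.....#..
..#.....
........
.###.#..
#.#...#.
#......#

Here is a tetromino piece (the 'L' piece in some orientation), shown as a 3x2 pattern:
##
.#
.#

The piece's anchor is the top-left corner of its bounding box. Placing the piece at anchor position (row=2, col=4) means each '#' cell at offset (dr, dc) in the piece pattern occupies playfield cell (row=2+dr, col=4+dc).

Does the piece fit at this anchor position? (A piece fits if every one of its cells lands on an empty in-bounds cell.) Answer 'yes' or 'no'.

Answer: no

Derivation:
Check each piece cell at anchor (2, 4):
  offset (0,0) -> (2,4): empty -> OK
  offset (0,1) -> (2,5): empty -> OK
  offset (1,1) -> (3,5): empty -> OK
  offset (2,1) -> (4,5): occupied ('#') -> FAIL
All cells valid: no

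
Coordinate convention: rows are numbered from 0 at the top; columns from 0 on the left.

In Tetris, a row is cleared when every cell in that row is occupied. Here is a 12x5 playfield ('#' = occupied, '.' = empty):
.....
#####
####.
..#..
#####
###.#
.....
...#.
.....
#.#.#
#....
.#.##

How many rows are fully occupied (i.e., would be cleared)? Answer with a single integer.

Check each row:
  row 0: 5 empty cells -> not full
  row 1: 0 empty cells -> FULL (clear)
  row 2: 1 empty cell -> not full
  row 3: 4 empty cells -> not full
  row 4: 0 empty cells -> FULL (clear)
  row 5: 1 empty cell -> not full
  row 6: 5 empty cells -> not full
  row 7: 4 empty cells -> not full
  row 8: 5 empty cells -> not full
  row 9: 2 empty cells -> not full
  row 10: 4 empty cells -> not full
  row 11: 2 empty cells -> not full
Total rows cleared: 2

Answer: 2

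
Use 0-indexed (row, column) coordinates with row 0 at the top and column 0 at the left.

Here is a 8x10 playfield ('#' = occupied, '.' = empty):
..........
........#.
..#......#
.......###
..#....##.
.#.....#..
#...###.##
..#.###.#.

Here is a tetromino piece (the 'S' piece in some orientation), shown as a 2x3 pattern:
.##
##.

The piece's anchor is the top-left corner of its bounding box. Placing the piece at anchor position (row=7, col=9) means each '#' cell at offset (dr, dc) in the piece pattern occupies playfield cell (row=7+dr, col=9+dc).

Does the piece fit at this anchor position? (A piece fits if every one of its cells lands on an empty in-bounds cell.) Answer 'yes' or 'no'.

Answer: no

Derivation:
Check each piece cell at anchor (7, 9):
  offset (0,1) -> (7,10): out of bounds -> FAIL
  offset (0,2) -> (7,11): out of bounds -> FAIL
  offset (1,0) -> (8,9): out of bounds -> FAIL
  offset (1,1) -> (8,10): out of bounds -> FAIL
All cells valid: no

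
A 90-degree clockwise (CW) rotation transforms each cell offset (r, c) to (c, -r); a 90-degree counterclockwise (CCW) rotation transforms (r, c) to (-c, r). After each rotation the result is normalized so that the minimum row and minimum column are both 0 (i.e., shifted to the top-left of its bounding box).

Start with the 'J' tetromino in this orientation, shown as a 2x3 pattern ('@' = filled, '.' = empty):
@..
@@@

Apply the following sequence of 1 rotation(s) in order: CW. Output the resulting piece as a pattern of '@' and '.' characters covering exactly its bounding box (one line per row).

Start:
@..
@@@
After rotation 1 (CW):
@@
@.
@.

Answer: @@
@.
@.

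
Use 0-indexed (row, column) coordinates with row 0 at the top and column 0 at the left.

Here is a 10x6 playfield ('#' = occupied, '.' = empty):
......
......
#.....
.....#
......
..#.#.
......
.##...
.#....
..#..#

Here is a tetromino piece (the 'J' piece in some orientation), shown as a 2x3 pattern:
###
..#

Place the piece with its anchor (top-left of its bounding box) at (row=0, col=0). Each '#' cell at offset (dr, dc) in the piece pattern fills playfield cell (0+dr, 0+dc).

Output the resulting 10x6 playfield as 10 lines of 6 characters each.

Fill (0+0,0+0) = (0,0)
Fill (0+0,0+1) = (0,1)
Fill (0+0,0+2) = (0,2)
Fill (0+1,0+2) = (1,2)

Answer: ###...
..#...
#.....
.....#
......
..#.#.
......
.##...
.#....
..#..#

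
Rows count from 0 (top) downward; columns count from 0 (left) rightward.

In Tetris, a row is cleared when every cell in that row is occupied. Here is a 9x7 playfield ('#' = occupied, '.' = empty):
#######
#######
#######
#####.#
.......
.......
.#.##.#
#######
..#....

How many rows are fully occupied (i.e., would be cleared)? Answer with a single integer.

Answer: 4

Derivation:
Check each row:
  row 0: 0 empty cells -> FULL (clear)
  row 1: 0 empty cells -> FULL (clear)
  row 2: 0 empty cells -> FULL (clear)
  row 3: 1 empty cell -> not full
  row 4: 7 empty cells -> not full
  row 5: 7 empty cells -> not full
  row 6: 3 empty cells -> not full
  row 7: 0 empty cells -> FULL (clear)
  row 8: 6 empty cells -> not full
Total rows cleared: 4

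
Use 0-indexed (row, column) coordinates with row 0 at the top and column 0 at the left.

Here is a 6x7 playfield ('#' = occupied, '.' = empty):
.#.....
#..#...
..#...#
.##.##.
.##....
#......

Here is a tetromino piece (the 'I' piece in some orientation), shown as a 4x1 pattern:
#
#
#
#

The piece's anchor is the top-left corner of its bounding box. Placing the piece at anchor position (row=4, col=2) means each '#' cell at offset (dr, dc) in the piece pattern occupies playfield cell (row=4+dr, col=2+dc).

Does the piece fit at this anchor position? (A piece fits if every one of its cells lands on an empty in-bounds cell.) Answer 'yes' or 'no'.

Answer: no

Derivation:
Check each piece cell at anchor (4, 2):
  offset (0,0) -> (4,2): occupied ('#') -> FAIL
  offset (1,0) -> (5,2): empty -> OK
  offset (2,0) -> (6,2): out of bounds -> FAIL
  offset (3,0) -> (7,2): out of bounds -> FAIL
All cells valid: no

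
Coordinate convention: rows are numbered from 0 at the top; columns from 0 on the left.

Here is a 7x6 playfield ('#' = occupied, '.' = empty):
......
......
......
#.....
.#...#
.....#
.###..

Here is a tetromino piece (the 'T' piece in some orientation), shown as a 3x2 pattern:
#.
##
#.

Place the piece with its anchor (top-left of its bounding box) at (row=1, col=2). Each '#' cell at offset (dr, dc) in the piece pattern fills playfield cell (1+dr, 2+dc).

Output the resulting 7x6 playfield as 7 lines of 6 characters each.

Answer: ......
..#...
..##..
#.#...
.#...#
.....#
.###..

Derivation:
Fill (1+0,2+0) = (1,2)
Fill (1+1,2+0) = (2,2)
Fill (1+1,2+1) = (2,3)
Fill (1+2,2+0) = (3,2)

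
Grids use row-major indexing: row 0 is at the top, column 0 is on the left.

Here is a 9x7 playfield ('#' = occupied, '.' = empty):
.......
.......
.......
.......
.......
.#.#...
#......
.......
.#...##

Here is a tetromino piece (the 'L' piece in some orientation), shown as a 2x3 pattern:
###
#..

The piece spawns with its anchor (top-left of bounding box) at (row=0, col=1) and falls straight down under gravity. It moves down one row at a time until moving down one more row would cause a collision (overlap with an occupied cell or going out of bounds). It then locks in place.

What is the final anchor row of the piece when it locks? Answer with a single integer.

Answer: 3

Derivation:
Spawn at (row=0, col=1). Try each row:
  row 0: fits
  row 1: fits
  row 2: fits
  row 3: fits
  row 4: blocked -> lock at row 3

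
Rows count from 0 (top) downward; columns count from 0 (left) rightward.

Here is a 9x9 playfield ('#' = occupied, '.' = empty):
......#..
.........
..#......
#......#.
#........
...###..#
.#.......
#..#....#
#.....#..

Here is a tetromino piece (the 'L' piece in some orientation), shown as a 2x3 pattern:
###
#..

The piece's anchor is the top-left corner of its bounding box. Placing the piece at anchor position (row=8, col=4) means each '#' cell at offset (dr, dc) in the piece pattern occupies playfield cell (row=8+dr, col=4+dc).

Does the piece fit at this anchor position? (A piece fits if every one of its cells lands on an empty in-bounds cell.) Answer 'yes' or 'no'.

Answer: no

Derivation:
Check each piece cell at anchor (8, 4):
  offset (0,0) -> (8,4): empty -> OK
  offset (0,1) -> (8,5): empty -> OK
  offset (0,2) -> (8,6): occupied ('#') -> FAIL
  offset (1,0) -> (9,4): out of bounds -> FAIL
All cells valid: no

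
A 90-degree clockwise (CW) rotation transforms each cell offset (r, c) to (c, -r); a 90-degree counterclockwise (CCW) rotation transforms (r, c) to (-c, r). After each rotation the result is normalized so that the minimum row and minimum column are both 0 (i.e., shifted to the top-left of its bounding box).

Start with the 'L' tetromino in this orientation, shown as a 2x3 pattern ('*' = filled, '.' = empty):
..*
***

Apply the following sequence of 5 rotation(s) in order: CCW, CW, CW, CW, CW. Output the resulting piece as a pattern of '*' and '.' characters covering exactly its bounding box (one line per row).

Start:
..*
***
After rotation 1 (CCW):
**
.*
.*
After rotation 2 (CW):
..*
***
After rotation 3 (CW):
*.
*.
**
After rotation 4 (CW):
***
*..
After rotation 5 (CW):
**
.*
.*

Answer: **
.*
.*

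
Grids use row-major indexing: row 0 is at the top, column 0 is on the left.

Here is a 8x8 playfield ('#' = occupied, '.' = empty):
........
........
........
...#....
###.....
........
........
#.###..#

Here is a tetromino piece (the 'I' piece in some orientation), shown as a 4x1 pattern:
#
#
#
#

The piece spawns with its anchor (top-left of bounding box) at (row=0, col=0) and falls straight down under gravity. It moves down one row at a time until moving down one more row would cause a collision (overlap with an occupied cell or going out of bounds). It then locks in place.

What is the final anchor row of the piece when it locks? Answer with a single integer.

Spawn at (row=0, col=0). Try each row:
  row 0: fits
  row 1: blocked -> lock at row 0

Answer: 0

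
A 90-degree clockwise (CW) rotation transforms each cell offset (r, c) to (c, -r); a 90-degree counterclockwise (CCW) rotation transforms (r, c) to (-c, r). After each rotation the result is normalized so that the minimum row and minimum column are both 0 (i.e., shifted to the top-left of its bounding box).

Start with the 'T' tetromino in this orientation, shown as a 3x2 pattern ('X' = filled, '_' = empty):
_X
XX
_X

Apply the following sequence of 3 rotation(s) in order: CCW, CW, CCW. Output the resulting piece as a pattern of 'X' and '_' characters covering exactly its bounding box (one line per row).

Answer: XXX
_X_

Derivation:
Start:
_X
XX
_X
After rotation 1 (CCW):
XXX
_X_
After rotation 2 (CW):
_X
XX
_X
After rotation 3 (CCW):
XXX
_X_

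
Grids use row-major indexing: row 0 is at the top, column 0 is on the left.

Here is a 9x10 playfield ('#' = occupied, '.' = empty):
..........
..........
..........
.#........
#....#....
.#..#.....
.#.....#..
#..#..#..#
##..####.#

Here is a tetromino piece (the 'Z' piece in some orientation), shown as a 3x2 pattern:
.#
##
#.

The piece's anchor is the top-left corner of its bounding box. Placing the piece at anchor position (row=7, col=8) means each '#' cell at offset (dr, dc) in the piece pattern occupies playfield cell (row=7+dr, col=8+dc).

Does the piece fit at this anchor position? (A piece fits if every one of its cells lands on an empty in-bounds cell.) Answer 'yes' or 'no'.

Check each piece cell at anchor (7, 8):
  offset (0,1) -> (7,9): occupied ('#') -> FAIL
  offset (1,0) -> (8,8): empty -> OK
  offset (1,1) -> (8,9): occupied ('#') -> FAIL
  offset (2,0) -> (9,8): out of bounds -> FAIL
All cells valid: no

Answer: no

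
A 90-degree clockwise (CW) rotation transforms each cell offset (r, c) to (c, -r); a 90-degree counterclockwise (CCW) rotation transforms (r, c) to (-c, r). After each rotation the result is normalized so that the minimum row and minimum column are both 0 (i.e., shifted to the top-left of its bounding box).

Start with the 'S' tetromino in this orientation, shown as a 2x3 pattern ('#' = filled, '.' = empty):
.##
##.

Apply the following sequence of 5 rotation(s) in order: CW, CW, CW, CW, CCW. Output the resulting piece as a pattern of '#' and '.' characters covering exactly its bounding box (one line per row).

Start:
.##
##.
After rotation 1 (CW):
#.
##
.#
After rotation 2 (CW):
.##
##.
After rotation 3 (CW):
#.
##
.#
After rotation 4 (CW):
.##
##.
After rotation 5 (CCW):
#.
##
.#

Answer: #.
##
.#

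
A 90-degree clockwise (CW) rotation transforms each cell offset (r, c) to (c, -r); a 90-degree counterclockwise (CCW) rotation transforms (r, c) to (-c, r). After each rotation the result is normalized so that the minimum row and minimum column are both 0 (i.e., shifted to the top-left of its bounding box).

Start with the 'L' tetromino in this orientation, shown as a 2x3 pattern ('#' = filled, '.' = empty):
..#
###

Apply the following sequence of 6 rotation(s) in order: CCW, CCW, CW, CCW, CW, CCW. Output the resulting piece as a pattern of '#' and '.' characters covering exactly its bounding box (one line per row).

Start:
..#
###
After rotation 1 (CCW):
##
.#
.#
After rotation 2 (CCW):
###
#..
After rotation 3 (CW):
##
.#
.#
After rotation 4 (CCW):
###
#..
After rotation 5 (CW):
##
.#
.#
After rotation 6 (CCW):
###
#..

Answer: ###
#..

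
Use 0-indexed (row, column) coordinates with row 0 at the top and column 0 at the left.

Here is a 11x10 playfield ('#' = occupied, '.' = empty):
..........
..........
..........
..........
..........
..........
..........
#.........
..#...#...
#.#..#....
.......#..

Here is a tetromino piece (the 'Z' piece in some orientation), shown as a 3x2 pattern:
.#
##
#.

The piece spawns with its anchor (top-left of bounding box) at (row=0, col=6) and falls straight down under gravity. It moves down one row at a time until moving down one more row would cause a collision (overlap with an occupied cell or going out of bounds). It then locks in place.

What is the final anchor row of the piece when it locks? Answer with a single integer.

Answer: 5

Derivation:
Spawn at (row=0, col=6). Try each row:
  row 0: fits
  row 1: fits
  row 2: fits
  row 3: fits
  row 4: fits
  row 5: fits
  row 6: blocked -> lock at row 5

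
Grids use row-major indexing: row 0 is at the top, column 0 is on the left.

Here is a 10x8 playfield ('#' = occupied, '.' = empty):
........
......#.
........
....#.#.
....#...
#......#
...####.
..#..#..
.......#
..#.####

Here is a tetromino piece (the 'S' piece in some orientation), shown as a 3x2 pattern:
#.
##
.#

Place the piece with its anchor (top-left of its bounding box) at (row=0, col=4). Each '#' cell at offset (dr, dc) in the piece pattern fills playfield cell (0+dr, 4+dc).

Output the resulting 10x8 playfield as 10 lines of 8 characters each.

Answer: ....#...
....###.
.....#..
....#.#.
....#...
#......#
...####.
..#..#..
.......#
..#.####

Derivation:
Fill (0+0,4+0) = (0,4)
Fill (0+1,4+0) = (1,4)
Fill (0+1,4+1) = (1,5)
Fill (0+2,4+1) = (2,5)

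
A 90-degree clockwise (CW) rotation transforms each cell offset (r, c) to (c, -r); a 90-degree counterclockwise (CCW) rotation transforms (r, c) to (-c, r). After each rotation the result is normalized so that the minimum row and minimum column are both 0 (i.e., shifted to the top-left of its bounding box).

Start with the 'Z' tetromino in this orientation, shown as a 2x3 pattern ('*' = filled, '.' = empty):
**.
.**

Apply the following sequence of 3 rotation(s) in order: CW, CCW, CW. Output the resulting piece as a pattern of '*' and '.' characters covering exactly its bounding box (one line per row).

Start:
**.
.**
After rotation 1 (CW):
.*
**
*.
After rotation 2 (CCW):
**.
.**
After rotation 3 (CW):
.*
**
*.

Answer: .*
**
*.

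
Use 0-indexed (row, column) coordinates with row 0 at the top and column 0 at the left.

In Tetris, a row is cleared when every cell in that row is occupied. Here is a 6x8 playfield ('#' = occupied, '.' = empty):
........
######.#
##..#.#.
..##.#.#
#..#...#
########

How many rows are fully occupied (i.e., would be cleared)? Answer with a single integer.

Answer: 1

Derivation:
Check each row:
  row 0: 8 empty cells -> not full
  row 1: 1 empty cell -> not full
  row 2: 4 empty cells -> not full
  row 3: 4 empty cells -> not full
  row 4: 5 empty cells -> not full
  row 5: 0 empty cells -> FULL (clear)
Total rows cleared: 1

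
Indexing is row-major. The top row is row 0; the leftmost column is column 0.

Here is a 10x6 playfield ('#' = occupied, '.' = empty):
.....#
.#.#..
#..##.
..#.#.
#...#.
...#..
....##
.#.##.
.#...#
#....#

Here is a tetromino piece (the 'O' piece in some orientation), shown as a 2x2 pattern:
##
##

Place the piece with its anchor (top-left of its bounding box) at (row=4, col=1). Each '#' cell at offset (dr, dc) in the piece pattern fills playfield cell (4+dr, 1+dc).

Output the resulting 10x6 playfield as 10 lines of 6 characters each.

Answer: .....#
.#.#..
#..##.
..#.#.
###.#.
.###..
....##
.#.##.
.#...#
#....#

Derivation:
Fill (4+0,1+0) = (4,1)
Fill (4+0,1+1) = (4,2)
Fill (4+1,1+0) = (5,1)
Fill (4+1,1+1) = (5,2)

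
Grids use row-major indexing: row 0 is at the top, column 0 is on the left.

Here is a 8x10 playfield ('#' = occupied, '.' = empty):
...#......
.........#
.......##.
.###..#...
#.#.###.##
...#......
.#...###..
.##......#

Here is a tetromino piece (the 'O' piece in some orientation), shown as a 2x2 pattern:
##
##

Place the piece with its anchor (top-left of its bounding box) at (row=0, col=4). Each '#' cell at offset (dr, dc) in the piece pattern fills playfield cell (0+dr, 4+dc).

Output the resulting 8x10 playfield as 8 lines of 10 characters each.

Answer: ...###....
....##...#
.......##.
.###..#...
#.#.###.##
...#......
.#...###..
.##......#

Derivation:
Fill (0+0,4+0) = (0,4)
Fill (0+0,4+1) = (0,5)
Fill (0+1,4+0) = (1,4)
Fill (0+1,4+1) = (1,5)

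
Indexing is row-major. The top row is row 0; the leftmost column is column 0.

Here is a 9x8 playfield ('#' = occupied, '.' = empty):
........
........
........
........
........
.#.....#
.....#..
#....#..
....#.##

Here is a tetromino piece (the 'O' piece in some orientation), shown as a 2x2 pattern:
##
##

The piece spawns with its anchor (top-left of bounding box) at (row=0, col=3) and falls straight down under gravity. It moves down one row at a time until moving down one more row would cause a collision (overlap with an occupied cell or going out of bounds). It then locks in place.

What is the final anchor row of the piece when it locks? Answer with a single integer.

Answer: 6

Derivation:
Spawn at (row=0, col=3). Try each row:
  row 0: fits
  row 1: fits
  row 2: fits
  row 3: fits
  row 4: fits
  row 5: fits
  row 6: fits
  row 7: blocked -> lock at row 6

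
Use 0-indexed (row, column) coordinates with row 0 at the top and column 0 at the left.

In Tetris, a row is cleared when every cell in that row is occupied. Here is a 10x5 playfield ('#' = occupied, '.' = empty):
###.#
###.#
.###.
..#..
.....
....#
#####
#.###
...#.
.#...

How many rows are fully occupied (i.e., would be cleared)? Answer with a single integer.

Check each row:
  row 0: 1 empty cell -> not full
  row 1: 1 empty cell -> not full
  row 2: 2 empty cells -> not full
  row 3: 4 empty cells -> not full
  row 4: 5 empty cells -> not full
  row 5: 4 empty cells -> not full
  row 6: 0 empty cells -> FULL (clear)
  row 7: 1 empty cell -> not full
  row 8: 4 empty cells -> not full
  row 9: 4 empty cells -> not full
Total rows cleared: 1

Answer: 1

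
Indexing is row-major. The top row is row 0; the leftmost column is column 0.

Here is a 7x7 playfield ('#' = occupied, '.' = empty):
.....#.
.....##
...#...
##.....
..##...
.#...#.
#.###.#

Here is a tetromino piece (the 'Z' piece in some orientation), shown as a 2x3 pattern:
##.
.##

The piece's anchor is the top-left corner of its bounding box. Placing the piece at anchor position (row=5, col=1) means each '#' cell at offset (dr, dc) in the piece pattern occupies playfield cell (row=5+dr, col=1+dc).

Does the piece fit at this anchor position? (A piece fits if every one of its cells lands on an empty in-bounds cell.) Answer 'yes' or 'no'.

Answer: no

Derivation:
Check each piece cell at anchor (5, 1):
  offset (0,0) -> (5,1): occupied ('#') -> FAIL
  offset (0,1) -> (5,2): empty -> OK
  offset (1,1) -> (6,2): occupied ('#') -> FAIL
  offset (1,2) -> (6,3): occupied ('#') -> FAIL
All cells valid: no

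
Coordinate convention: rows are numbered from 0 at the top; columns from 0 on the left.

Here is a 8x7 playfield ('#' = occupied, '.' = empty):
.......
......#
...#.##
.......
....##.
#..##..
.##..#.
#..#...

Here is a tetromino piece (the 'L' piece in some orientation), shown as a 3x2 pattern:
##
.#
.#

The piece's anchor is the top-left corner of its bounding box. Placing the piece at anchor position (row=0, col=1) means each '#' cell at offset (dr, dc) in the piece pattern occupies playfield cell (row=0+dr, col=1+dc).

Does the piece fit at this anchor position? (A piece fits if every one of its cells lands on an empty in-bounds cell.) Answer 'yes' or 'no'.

Answer: yes

Derivation:
Check each piece cell at anchor (0, 1):
  offset (0,0) -> (0,1): empty -> OK
  offset (0,1) -> (0,2): empty -> OK
  offset (1,1) -> (1,2): empty -> OK
  offset (2,1) -> (2,2): empty -> OK
All cells valid: yes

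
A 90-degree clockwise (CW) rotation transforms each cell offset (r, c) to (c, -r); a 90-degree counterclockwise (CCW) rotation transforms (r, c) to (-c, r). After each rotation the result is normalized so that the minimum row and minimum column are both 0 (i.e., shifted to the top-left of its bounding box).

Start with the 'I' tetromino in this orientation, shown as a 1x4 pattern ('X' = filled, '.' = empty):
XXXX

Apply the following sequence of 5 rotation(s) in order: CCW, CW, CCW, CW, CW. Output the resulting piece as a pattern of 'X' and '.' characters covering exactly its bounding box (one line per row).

Answer: X
X
X
X

Derivation:
Start:
XXXX
After rotation 1 (CCW):
X
X
X
X
After rotation 2 (CW):
XXXX
After rotation 3 (CCW):
X
X
X
X
After rotation 4 (CW):
XXXX
After rotation 5 (CW):
X
X
X
X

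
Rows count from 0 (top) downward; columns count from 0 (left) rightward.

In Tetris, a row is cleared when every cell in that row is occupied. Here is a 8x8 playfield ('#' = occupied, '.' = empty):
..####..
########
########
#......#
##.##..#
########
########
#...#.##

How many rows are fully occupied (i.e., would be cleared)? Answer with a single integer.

Check each row:
  row 0: 4 empty cells -> not full
  row 1: 0 empty cells -> FULL (clear)
  row 2: 0 empty cells -> FULL (clear)
  row 3: 6 empty cells -> not full
  row 4: 3 empty cells -> not full
  row 5: 0 empty cells -> FULL (clear)
  row 6: 0 empty cells -> FULL (clear)
  row 7: 4 empty cells -> not full
Total rows cleared: 4

Answer: 4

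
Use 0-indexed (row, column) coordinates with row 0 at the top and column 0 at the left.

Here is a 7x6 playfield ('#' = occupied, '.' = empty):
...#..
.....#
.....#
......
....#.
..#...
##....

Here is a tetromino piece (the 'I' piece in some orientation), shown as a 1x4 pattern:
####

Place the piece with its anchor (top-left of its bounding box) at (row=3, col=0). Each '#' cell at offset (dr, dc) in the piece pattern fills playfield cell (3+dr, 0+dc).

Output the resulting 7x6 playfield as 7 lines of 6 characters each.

Fill (3+0,0+0) = (3,0)
Fill (3+0,0+1) = (3,1)
Fill (3+0,0+2) = (3,2)
Fill (3+0,0+3) = (3,3)

Answer: ...#..
.....#
.....#
####..
....#.
..#...
##....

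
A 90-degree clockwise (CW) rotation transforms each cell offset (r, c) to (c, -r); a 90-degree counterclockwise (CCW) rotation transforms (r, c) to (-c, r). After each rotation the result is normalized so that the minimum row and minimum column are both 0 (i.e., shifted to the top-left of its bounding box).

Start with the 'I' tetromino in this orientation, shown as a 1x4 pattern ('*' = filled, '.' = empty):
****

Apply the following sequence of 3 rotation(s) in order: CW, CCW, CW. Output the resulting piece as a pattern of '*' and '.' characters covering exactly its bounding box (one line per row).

Start:
****
After rotation 1 (CW):
*
*
*
*
After rotation 2 (CCW):
****
After rotation 3 (CW):
*
*
*
*

Answer: *
*
*
*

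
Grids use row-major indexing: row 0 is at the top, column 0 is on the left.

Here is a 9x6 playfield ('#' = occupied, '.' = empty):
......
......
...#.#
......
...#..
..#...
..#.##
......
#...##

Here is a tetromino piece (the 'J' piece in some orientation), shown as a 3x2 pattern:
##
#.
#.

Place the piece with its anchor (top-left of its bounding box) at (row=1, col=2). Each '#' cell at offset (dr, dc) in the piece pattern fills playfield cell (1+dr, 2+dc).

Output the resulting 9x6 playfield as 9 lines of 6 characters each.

Fill (1+0,2+0) = (1,2)
Fill (1+0,2+1) = (1,3)
Fill (1+1,2+0) = (2,2)
Fill (1+2,2+0) = (3,2)

Answer: ......
..##..
..##.#
..#...
...#..
..#...
..#.##
......
#...##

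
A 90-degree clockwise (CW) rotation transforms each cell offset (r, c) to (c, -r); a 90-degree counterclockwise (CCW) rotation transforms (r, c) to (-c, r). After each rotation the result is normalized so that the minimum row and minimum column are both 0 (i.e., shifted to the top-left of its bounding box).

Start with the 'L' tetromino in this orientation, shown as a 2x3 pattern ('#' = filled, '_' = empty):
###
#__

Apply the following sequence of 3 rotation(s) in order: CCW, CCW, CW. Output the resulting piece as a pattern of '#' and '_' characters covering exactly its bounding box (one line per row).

Start:
###
#__
After rotation 1 (CCW):
#_
#_
##
After rotation 2 (CCW):
__#
###
After rotation 3 (CW):
#_
#_
##

Answer: #_
#_
##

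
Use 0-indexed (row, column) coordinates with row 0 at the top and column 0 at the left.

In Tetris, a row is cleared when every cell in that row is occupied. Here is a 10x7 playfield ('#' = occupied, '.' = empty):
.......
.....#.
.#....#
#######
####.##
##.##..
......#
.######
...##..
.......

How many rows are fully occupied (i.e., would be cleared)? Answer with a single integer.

Answer: 1

Derivation:
Check each row:
  row 0: 7 empty cells -> not full
  row 1: 6 empty cells -> not full
  row 2: 5 empty cells -> not full
  row 3: 0 empty cells -> FULL (clear)
  row 4: 1 empty cell -> not full
  row 5: 3 empty cells -> not full
  row 6: 6 empty cells -> not full
  row 7: 1 empty cell -> not full
  row 8: 5 empty cells -> not full
  row 9: 7 empty cells -> not full
Total rows cleared: 1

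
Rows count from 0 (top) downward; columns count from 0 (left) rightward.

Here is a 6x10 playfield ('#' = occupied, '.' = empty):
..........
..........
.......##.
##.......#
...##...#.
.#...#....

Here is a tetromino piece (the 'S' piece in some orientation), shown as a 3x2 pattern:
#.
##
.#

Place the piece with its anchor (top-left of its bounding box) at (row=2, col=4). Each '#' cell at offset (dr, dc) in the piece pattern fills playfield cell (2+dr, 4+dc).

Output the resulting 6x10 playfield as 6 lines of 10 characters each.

Fill (2+0,4+0) = (2,4)
Fill (2+1,4+0) = (3,4)
Fill (2+1,4+1) = (3,5)
Fill (2+2,4+1) = (4,5)

Answer: ..........
..........
....#..##.
##..##...#
...###..#.
.#...#....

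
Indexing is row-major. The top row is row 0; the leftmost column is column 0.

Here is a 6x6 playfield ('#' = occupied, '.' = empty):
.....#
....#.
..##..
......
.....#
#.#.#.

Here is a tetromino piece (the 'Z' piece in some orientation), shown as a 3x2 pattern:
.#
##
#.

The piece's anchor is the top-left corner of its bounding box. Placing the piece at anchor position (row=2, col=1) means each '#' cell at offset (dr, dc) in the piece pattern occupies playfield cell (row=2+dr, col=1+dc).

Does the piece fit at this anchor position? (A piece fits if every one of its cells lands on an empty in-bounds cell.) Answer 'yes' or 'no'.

Check each piece cell at anchor (2, 1):
  offset (0,1) -> (2,2): occupied ('#') -> FAIL
  offset (1,0) -> (3,1): empty -> OK
  offset (1,1) -> (3,2): empty -> OK
  offset (2,0) -> (4,1): empty -> OK
All cells valid: no

Answer: no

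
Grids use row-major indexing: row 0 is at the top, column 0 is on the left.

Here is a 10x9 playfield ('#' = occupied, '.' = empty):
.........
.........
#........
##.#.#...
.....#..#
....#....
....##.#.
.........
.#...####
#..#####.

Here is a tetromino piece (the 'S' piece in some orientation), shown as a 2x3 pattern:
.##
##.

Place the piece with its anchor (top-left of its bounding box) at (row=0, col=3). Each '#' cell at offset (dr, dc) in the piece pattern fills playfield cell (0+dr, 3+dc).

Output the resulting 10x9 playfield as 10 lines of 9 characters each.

Fill (0+0,3+1) = (0,4)
Fill (0+0,3+2) = (0,5)
Fill (0+1,3+0) = (1,3)
Fill (0+1,3+1) = (1,4)

Answer: ....##...
...##....
#........
##.#.#...
.....#..#
....#....
....##.#.
.........
.#...####
#..#####.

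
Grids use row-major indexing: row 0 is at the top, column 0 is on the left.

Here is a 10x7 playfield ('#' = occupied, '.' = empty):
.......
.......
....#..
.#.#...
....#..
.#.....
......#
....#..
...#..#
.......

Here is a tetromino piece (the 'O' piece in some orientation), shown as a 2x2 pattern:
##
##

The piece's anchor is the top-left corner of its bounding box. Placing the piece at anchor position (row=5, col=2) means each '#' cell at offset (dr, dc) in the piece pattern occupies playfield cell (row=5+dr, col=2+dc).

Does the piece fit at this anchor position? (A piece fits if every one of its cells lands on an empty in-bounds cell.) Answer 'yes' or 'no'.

Check each piece cell at anchor (5, 2):
  offset (0,0) -> (5,2): empty -> OK
  offset (0,1) -> (5,3): empty -> OK
  offset (1,0) -> (6,2): empty -> OK
  offset (1,1) -> (6,3): empty -> OK
All cells valid: yes

Answer: yes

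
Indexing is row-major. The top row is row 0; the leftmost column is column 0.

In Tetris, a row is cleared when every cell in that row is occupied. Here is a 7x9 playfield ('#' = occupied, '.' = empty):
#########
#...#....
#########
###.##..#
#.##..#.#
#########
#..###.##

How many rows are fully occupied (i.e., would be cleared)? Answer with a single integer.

Answer: 3

Derivation:
Check each row:
  row 0: 0 empty cells -> FULL (clear)
  row 1: 7 empty cells -> not full
  row 2: 0 empty cells -> FULL (clear)
  row 3: 3 empty cells -> not full
  row 4: 4 empty cells -> not full
  row 5: 0 empty cells -> FULL (clear)
  row 6: 3 empty cells -> not full
Total rows cleared: 3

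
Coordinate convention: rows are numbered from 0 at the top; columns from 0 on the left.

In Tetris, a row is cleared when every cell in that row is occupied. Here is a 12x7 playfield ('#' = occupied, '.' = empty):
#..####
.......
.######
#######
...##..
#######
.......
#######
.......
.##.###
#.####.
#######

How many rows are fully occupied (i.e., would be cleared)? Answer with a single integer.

Answer: 4

Derivation:
Check each row:
  row 0: 2 empty cells -> not full
  row 1: 7 empty cells -> not full
  row 2: 1 empty cell -> not full
  row 3: 0 empty cells -> FULL (clear)
  row 4: 5 empty cells -> not full
  row 5: 0 empty cells -> FULL (clear)
  row 6: 7 empty cells -> not full
  row 7: 0 empty cells -> FULL (clear)
  row 8: 7 empty cells -> not full
  row 9: 2 empty cells -> not full
  row 10: 2 empty cells -> not full
  row 11: 0 empty cells -> FULL (clear)
Total rows cleared: 4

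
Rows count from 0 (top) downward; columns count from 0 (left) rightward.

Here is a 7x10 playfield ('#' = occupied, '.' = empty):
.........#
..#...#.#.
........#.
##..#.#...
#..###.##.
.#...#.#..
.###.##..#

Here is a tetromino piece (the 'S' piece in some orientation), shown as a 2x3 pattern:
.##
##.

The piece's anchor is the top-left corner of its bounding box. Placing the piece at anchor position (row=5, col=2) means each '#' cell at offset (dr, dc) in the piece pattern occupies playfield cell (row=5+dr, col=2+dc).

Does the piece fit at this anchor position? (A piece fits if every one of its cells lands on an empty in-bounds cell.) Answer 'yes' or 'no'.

Answer: no

Derivation:
Check each piece cell at anchor (5, 2):
  offset (0,1) -> (5,3): empty -> OK
  offset (0,2) -> (5,4): empty -> OK
  offset (1,0) -> (6,2): occupied ('#') -> FAIL
  offset (1,1) -> (6,3): occupied ('#') -> FAIL
All cells valid: no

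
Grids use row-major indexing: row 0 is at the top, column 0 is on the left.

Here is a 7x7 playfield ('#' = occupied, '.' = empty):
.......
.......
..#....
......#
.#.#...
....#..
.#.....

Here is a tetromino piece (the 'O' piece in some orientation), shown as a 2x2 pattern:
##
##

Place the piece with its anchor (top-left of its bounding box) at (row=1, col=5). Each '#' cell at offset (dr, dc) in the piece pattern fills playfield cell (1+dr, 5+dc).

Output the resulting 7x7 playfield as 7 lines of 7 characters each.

Answer: .......
.....##
..#..##
......#
.#.#...
....#..
.#.....

Derivation:
Fill (1+0,5+0) = (1,5)
Fill (1+0,5+1) = (1,6)
Fill (1+1,5+0) = (2,5)
Fill (1+1,5+1) = (2,6)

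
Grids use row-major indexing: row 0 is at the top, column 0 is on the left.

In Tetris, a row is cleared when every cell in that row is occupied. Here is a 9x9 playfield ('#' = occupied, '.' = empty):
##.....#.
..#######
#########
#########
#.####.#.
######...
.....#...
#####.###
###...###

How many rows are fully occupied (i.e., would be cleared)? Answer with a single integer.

Check each row:
  row 0: 6 empty cells -> not full
  row 1: 2 empty cells -> not full
  row 2: 0 empty cells -> FULL (clear)
  row 3: 0 empty cells -> FULL (clear)
  row 4: 3 empty cells -> not full
  row 5: 3 empty cells -> not full
  row 6: 8 empty cells -> not full
  row 7: 1 empty cell -> not full
  row 8: 3 empty cells -> not full
Total rows cleared: 2

Answer: 2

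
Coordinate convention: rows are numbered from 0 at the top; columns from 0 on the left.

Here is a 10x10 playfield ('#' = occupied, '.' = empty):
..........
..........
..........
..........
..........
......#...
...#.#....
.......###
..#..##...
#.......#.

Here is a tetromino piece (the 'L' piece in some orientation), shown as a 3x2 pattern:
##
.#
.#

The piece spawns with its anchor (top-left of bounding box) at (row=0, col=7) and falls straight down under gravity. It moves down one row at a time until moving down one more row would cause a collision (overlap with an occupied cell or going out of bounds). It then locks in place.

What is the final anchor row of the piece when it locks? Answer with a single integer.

Spawn at (row=0, col=7). Try each row:
  row 0: fits
  row 1: fits
  row 2: fits
  row 3: fits
  row 4: fits
  row 5: blocked -> lock at row 4

Answer: 4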